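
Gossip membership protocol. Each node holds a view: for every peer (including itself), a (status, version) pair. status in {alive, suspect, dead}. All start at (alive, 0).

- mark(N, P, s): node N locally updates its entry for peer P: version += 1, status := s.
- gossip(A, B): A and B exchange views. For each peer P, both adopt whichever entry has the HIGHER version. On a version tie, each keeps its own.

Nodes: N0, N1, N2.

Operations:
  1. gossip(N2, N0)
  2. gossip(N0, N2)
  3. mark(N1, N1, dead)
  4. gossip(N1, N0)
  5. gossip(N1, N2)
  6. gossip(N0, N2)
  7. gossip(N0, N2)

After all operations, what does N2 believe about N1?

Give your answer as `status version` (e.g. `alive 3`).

Answer: dead 1

Derivation:
Op 1: gossip N2<->N0 -> N2.N0=(alive,v0) N2.N1=(alive,v0) N2.N2=(alive,v0) | N0.N0=(alive,v0) N0.N1=(alive,v0) N0.N2=(alive,v0)
Op 2: gossip N0<->N2 -> N0.N0=(alive,v0) N0.N1=(alive,v0) N0.N2=(alive,v0) | N2.N0=(alive,v0) N2.N1=(alive,v0) N2.N2=(alive,v0)
Op 3: N1 marks N1=dead -> (dead,v1)
Op 4: gossip N1<->N0 -> N1.N0=(alive,v0) N1.N1=(dead,v1) N1.N2=(alive,v0) | N0.N0=(alive,v0) N0.N1=(dead,v1) N0.N2=(alive,v0)
Op 5: gossip N1<->N2 -> N1.N0=(alive,v0) N1.N1=(dead,v1) N1.N2=(alive,v0) | N2.N0=(alive,v0) N2.N1=(dead,v1) N2.N2=(alive,v0)
Op 6: gossip N0<->N2 -> N0.N0=(alive,v0) N0.N1=(dead,v1) N0.N2=(alive,v0) | N2.N0=(alive,v0) N2.N1=(dead,v1) N2.N2=(alive,v0)
Op 7: gossip N0<->N2 -> N0.N0=(alive,v0) N0.N1=(dead,v1) N0.N2=(alive,v0) | N2.N0=(alive,v0) N2.N1=(dead,v1) N2.N2=(alive,v0)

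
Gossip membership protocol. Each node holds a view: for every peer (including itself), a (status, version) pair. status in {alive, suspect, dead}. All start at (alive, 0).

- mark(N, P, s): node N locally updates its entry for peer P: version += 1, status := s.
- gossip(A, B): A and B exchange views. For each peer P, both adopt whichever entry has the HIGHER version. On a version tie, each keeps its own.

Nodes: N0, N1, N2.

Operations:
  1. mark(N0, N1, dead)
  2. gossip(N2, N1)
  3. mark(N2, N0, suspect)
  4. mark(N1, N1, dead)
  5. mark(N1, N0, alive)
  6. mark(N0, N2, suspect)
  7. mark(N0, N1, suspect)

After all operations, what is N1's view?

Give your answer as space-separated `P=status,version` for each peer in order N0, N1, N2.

Op 1: N0 marks N1=dead -> (dead,v1)
Op 2: gossip N2<->N1 -> N2.N0=(alive,v0) N2.N1=(alive,v0) N2.N2=(alive,v0) | N1.N0=(alive,v0) N1.N1=(alive,v0) N1.N2=(alive,v0)
Op 3: N2 marks N0=suspect -> (suspect,v1)
Op 4: N1 marks N1=dead -> (dead,v1)
Op 5: N1 marks N0=alive -> (alive,v1)
Op 6: N0 marks N2=suspect -> (suspect,v1)
Op 7: N0 marks N1=suspect -> (suspect,v2)

Answer: N0=alive,1 N1=dead,1 N2=alive,0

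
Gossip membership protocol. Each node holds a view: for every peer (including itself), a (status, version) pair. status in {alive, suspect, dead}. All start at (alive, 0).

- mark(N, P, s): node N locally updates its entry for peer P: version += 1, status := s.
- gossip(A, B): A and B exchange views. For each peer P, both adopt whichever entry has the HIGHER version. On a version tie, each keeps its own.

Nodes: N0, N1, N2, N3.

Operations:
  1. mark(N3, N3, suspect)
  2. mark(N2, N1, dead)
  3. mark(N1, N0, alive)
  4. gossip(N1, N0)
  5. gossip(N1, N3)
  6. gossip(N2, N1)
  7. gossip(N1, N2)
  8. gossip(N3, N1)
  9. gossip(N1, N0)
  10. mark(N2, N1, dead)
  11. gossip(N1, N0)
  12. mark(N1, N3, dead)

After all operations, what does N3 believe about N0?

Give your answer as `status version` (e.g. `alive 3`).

Op 1: N3 marks N3=suspect -> (suspect,v1)
Op 2: N2 marks N1=dead -> (dead,v1)
Op 3: N1 marks N0=alive -> (alive,v1)
Op 4: gossip N1<->N0 -> N1.N0=(alive,v1) N1.N1=(alive,v0) N1.N2=(alive,v0) N1.N3=(alive,v0) | N0.N0=(alive,v1) N0.N1=(alive,v0) N0.N2=(alive,v0) N0.N3=(alive,v0)
Op 5: gossip N1<->N3 -> N1.N0=(alive,v1) N1.N1=(alive,v0) N1.N2=(alive,v0) N1.N3=(suspect,v1) | N3.N0=(alive,v1) N3.N1=(alive,v0) N3.N2=(alive,v0) N3.N3=(suspect,v1)
Op 6: gossip N2<->N1 -> N2.N0=(alive,v1) N2.N1=(dead,v1) N2.N2=(alive,v0) N2.N3=(suspect,v1) | N1.N0=(alive,v1) N1.N1=(dead,v1) N1.N2=(alive,v0) N1.N3=(suspect,v1)
Op 7: gossip N1<->N2 -> N1.N0=(alive,v1) N1.N1=(dead,v1) N1.N2=(alive,v0) N1.N3=(suspect,v1) | N2.N0=(alive,v1) N2.N1=(dead,v1) N2.N2=(alive,v0) N2.N3=(suspect,v1)
Op 8: gossip N3<->N1 -> N3.N0=(alive,v1) N3.N1=(dead,v1) N3.N2=(alive,v0) N3.N3=(suspect,v1) | N1.N0=(alive,v1) N1.N1=(dead,v1) N1.N2=(alive,v0) N1.N3=(suspect,v1)
Op 9: gossip N1<->N0 -> N1.N0=(alive,v1) N1.N1=(dead,v1) N1.N2=(alive,v0) N1.N3=(suspect,v1) | N0.N0=(alive,v1) N0.N1=(dead,v1) N0.N2=(alive,v0) N0.N3=(suspect,v1)
Op 10: N2 marks N1=dead -> (dead,v2)
Op 11: gossip N1<->N0 -> N1.N0=(alive,v1) N1.N1=(dead,v1) N1.N2=(alive,v0) N1.N3=(suspect,v1) | N0.N0=(alive,v1) N0.N1=(dead,v1) N0.N2=(alive,v0) N0.N3=(suspect,v1)
Op 12: N1 marks N3=dead -> (dead,v2)

Answer: alive 1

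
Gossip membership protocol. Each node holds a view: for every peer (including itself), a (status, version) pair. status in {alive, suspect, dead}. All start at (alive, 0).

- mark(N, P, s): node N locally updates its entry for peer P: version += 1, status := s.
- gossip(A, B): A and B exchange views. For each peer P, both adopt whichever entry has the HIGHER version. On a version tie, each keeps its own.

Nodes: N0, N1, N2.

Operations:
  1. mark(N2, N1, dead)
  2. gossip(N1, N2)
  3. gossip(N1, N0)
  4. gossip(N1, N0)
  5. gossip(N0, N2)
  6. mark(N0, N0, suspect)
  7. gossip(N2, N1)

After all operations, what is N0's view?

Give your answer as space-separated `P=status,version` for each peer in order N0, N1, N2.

Op 1: N2 marks N1=dead -> (dead,v1)
Op 2: gossip N1<->N2 -> N1.N0=(alive,v0) N1.N1=(dead,v1) N1.N2=(alive,v0) | N2.N0=(alive,v0) N2.N1=(dead,v1) N2.N2=(alive,v0)
Op 3: gossip N1<->N0 -> N1.N0=(alive,v0) N1.N1=(dead,v1) N1.N2=(alive,v0) | N0.N0=(alive,v0) N0.N1=(dead,v1) N0.N2=(alive,v0)
Op 4: gossip N1<->N0 -> N1.N0=(alive,v0) N1.N1=(dead,v1) N1.N2=(alive,v0) | N0.N0=(alive,v0) N0.N1=(dead,v1) N0.N2=(alive,v0)
Op 5: gossip N0<->N2 -> N0.N0=(alive,v0) N0.N1=(dead,v1) N0.N2=(alive,v0) | N2.N0=(alive,v0) N2.N1=(dead,v1) N2.N2=(alive,v0)
Op 6: N0 marks N0=suspect -> (suspect,v1)
Op 7: gossip N2<->N1 -> N2.N0=(alive,v0) N2.N1=(dead,v1) N2.N2=(alive,v0) | N1.N0=(alive,v0) N1.N1=(dead,v1) N1.N2=(alive,v0)

Answer: N0=suspect,1 N1=dead,1 N2=alive,0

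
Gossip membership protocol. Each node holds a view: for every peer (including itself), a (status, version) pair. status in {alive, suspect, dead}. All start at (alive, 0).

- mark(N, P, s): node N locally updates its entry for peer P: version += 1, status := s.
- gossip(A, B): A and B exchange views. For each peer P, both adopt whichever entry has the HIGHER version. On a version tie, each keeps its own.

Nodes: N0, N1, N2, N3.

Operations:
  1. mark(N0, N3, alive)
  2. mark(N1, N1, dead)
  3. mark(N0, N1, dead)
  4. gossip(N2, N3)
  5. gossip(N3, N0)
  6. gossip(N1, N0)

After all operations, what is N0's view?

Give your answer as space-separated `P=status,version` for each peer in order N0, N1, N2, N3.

Op 1: N0 marks N3=alive -> (alive,v1)
Op 2: N1 marks N1=dead -> (dead,v1)
Op 3: N0 marks N1=dead -> (dead,v1)
Op 4: gossip N2<->N3 -> N2.N0=(alive,v0) N2.N1=(alive,v0) N2.N2=(alive,v0) N2.N3=(alive,v0) | N3.N0=(alive,v0) N3.N1=(alive,v0) N3.N2=(alive,v0) N3.N3=(alive,v0)
Op 5: gossip N3<->N0 -> N3.N0=(alive,v0) N3.N1=(dead,v1) N3.N2=(alive,v0) N3.N3=(alive,v1) | N0.N0=(alive,v0) N0.N1=(dead,v1) N0.N2=(alive,v0) N0.N3=(alive,v1)
Op 6: gossip N1<->N0 -> N1.N0=(alive,v0) N1.N1=(dead,v1) N1.N2=(alive,v0) N1.N3=(alive,v1) | N0.N0=(alive,v0) N0.N1=(dead,v1) N0.N2=(alive,v0) N0.N3=(alive,v1)

Answer: N0=alive,0 N1=dead,1 N2=alive,0 N3=alive,1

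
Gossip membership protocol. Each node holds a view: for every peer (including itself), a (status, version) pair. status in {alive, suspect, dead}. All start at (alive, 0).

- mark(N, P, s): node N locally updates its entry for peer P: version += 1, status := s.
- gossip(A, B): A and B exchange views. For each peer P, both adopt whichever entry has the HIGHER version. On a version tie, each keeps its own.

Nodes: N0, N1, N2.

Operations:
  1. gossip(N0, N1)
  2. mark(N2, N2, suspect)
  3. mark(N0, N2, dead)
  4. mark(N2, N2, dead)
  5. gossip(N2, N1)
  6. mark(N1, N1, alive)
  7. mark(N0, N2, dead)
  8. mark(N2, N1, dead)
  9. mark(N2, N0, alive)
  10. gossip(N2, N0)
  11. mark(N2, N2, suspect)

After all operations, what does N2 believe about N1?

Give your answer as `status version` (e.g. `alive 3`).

Answer: dead 1

Derivation:
Op 1: gossip N0<->N1 -> N0.N0=(alive,v0) N0.N1=(alive,v0) N0.N2=(alive,v0) | N1.N0=(alive,v0) N1.N1=(alive,v0) N1.N2=(alive,v0)
Op 2: N2 marks N2=suspect -> (suspect,v1)
Op 3: N0 marks N2=dead -> (dead,v1)
Op 4: N2 marks N2=dead -> (dead,v2)
Op 5: gossip N2<->N1 -> N2.N0=(alive,v0) N2.N1=(alive,v0) N2.N2=(dead,v2) | N1.N0=(alive,v0) N1.N1=(alive,v0) N1.N2=(dead,v2)
Op 6: N1 marks N1=alive -> (alive,v1)
Op 7: N0 marks N2=dead -> (dead,v2)
Op 8: N2 marks N1=dead -> (dead,v1)
Op 9: N2 marks N0=alive -> (alive,v1)
Op 10: gossip N2<->N0 -> N2.N0=(alive,v1) N2.N1=(dead,v1) N2.N2=(dead,v2) | N0.N0=(alive,v1) N0.N1=(dead,v1) N0.N2=(dead,v2)
Op 11: N2 marks N2=suspect -> (suspect,v3)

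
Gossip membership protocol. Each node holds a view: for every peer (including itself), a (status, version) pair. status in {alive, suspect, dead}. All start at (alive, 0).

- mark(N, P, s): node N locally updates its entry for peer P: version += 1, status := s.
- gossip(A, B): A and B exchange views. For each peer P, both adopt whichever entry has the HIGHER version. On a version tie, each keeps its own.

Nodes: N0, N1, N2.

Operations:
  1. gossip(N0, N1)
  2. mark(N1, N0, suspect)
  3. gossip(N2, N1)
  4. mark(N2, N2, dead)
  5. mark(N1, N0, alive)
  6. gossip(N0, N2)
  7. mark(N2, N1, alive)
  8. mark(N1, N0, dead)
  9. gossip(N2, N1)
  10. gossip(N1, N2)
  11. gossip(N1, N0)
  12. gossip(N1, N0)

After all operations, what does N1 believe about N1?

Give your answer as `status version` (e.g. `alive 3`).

Op 1: gossip N0<->N1 -> N0.N0=(alive,v0) N0.N1=(alive,v0) N0.N2=(alive,v0) | N1.N0=(alive,v0) N1.N1=(alive,v0) N1.N2=(alive,v0)
Op 2: N1 marks N0=suspect -> (suspect,v1)
Op 3: gossip N2<->N1 -> N2.N0=(suspect,v1) N2.N1=(alive,v0) N2.N2=(alive,v0) | N1.N0=(suspect,v1) N1.N1=(alive,v0) N1.N2=(alive,v0)
Op 4: N2 marks N2=dead -> (dead,v1)
Op 5: N1 marks N0=alive -> (alive,v2)
Op 6: gossip N0<->N2 -> N0.N0=(suspect,v1) N0.N1=(alive,v0) N0.N2=(dead,v1) | N2.N0=(suspect,v1) N2.N1=(alive,v0) N2.N2=(dead,v1)
Op 7: N2 marks N1=alive -> (alive,v1)
Op 8: N1 marks N0=dead -> (dead,v3)
Op 9: gossip N2<->N1 -> N2.N0=(dead,v3) N2.N1=(alive,v1) N2.N2=(dead,v1) | N1.N0=(dead,v3) N1.N1=(alive,v1) N1.N2=(dead,v1)
Op 10: gossip N1<->N2 -> N1.N0=(dead,v3) N1.N1=(alive,v1) N1.N2=(dead,v1) | N2.N0=(dead,v3) N2.N1=(alive,v1) N2.N2=(dead,v1)
Op 11: gossip N1<->N0 -> N1.N0=(dead,v3) N1.N1=(alive,v1) N1.N2=(dead,v1) | N0.N0=(dead,v3) N0.N1=(alive,v1) N0.N2=(dead,v1)
Op 12: gossip N1<->N0 -> N1.N0=(dead,v3) N1.N1=(alive,v1) N1.N2=(dead,v1) | N0.N0=(dead,v3) N0.N1=(alive,v1) N0.N2=(dead,v1)

Answer: alive 1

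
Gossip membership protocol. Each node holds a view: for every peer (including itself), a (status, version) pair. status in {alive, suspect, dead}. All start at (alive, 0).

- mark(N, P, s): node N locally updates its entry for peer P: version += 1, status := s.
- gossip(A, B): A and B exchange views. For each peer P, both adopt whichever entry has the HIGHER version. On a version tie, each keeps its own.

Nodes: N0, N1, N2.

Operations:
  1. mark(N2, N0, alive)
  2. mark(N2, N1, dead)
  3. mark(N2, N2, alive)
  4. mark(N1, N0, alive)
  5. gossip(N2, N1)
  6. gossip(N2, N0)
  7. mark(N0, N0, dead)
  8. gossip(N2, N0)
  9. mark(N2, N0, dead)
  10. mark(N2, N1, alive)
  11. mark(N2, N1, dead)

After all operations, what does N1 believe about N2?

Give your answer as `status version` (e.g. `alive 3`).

Op 1: N2 marks N0=alive -> (alive,v1)
Op 2: N2 marks N1=dead -> (dead,v1)
Op 3: N2 marks N2=alive -> (alive,v1)
Op 4: N1 marks N0=alive -> (alive,v1)
Op 5: gossip N2<->N1 -> N2.N0=(alive,v1) N2.N1=(dead,v1) N2.N2=(alive,v1) | N1.N0=(alive,v1) N1.N1=(dead,v1) N1.N2=(alive,v1)
Op 6: gossip N2<->N0 -> N2.N0=(alive,v1) N2.N1=(dead,v1) N2.N2=(alive,v1) | N0.N0=(alive,v1) N0.N1=(dead,v1) N0.N2=(alive,v1)
Op 7: N0 marks N0=dead -> (dead,v2)
Op 8: gossip N2<->N0 -> N2.N0=(dead,v2) N2.N1=(dead,v1) N2.N2=(alive,v1) | N0.N0=(dead,v2) N0.N1=(dead,v1) N0.N2=(alive,v1)
Op 9: N2 marks N0=dead -> (dead,v3)
Op 10: N2 marks N1=alive -> (alive,v2)
Op 11: N2 marks N1=dead -> (dead,v3)

Answer: alive 1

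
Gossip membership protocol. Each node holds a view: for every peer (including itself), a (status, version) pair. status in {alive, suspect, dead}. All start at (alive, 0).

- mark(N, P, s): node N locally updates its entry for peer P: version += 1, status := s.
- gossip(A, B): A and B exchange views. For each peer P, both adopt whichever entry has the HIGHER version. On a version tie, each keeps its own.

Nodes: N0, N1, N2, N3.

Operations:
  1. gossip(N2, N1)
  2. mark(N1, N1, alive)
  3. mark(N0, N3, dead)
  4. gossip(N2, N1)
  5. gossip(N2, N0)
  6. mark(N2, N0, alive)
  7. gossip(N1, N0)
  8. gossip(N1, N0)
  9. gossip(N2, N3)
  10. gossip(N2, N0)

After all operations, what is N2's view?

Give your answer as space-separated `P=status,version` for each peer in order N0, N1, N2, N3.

Op 1: gossip N2<->N1 -> N2.N0=(alive,v0) N2.N1=(alive,v0) N2.N2=(alive,v0) N2.N3=(alive,v0) | N1.N0=(alive,v0) N1.N1=(alive,v0) N1.N2=(alive,v0) N1.N3=(alive,v0)
Op 2: N1 marks N1=alive -> (alive,v1)
Op 3: N0 marks N3=dead -> (dead,v1)
Op 4: gossip N2<->N1 -> N2.N0=(alive,v0) N2.N1=(alive,v1) N2.N2=(alive,v0) N2.N3=(alive,v0) | N1.N0=(alive,v0) N1.N1=(alive,v1) N1.N2=(alive,v0) N1.N3=(alive,v0)
Op 5: gossip N2<->N0 -> N2.N0=(alive,v0) N2.N1=(alive,v1) N2.N2=(alive,v0) N2.N3=(dead,v1) | N0.N0=(alive,v0) N0.N1=(alive,v1) N0.N2=(alive,v0) N0.N3=(dead,v1)
Op 6: N2 marks N0=alive -> (alive,v1)
Op 7: gossip N1<->N0 -> N1.N0=(alive,v0) N1.N1=(alive,v1) N1.N2=(alive,v0) N1.N3=(dead,v1) | N0.N0=(alive,v0) N0.N1=(alive,v1) N0.N2=(alive,v0) N0.N3=(dead,v1)
Op 8: gossip N1<->N0 -> N1.N0=(alive,v0) N1.N1=(alive,v1) N1.N2=(alive,v0) N1.N3=(dead,v1) | N0.N0=(alive,v0) N0.N1=(alive,v1) N0.N2=(alive,v0) N0.N3=(dead,v1)
Op 9: gossip N2<->N3 -> N2.N0=(alive,v1) N2.N1=(alive,v1) N2.N2=(alive,v0) N2.N3=(dead,v1) | N3.N0=(alive,v1) N3.N1=(alive,v1) N3.N2=(alive,v0) N3.N3=(dead,v1)
Op 10: gossip N2<->N0 -> N2.N0=(alive,v1) N2.N1=(alive,v1) N2.N2=(alive,v0) N2.N3=(dead,v1) | N0.N0=(alive,v1) N0.N1=(alive,v1) N0.N2=(alive,v0) N0.N3=(dead,v1)

Answer: N0=alive,1 N1=alive,1 N2=alive,0 N3=dead,1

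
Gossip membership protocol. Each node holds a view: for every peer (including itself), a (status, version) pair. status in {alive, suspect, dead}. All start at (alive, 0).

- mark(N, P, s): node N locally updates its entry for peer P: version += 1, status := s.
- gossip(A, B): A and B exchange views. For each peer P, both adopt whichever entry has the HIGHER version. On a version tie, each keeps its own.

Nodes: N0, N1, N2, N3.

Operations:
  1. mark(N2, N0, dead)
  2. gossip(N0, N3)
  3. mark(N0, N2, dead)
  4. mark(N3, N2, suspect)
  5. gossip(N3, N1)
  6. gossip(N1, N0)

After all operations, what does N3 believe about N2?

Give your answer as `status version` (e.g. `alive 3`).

Op 1: N2 marks N0=dead -> (dead,v1)
Op 2: gossip N0<->N3 -> N0.N0=(alive,v0) N0.N1=(alive,v0) N0.N2=(alive,v0) N0.N3=(alive,v0) | N3.N0=(alive,v0) N3.N1=(alive,v0) N3.N2=(alive,v0) N3.N3=(alive,v0)
Op 3: N0 marks N2=dead -> (dead,v1)
Op 4: N3 marks N2=suspect -> (suspect,v1)
Op 5: gossip N3<->N1 -> N3.N0=(alive,v0) N3.N1=(alive,v0) N3.N2=(suspect,v1) N3.N3=(alive,v0) | N1.N0=(alive,v0) N1.N1=(alive,v0) N1.N2=(suspect,v1) N1.N3=(alive,v0)
Op 6: gossip N1<->N0 -> N1.N0=(alive,v0) N1.N1=(alive,v0) N1.N2=(suspect,v1) N1.N3=(alive,v0) | N0.N0=(alive,v0) N0.N1=(alive,v0) N0.N2=(dead,v1) N0.N3=(alive,v0)

Answer: suspect 1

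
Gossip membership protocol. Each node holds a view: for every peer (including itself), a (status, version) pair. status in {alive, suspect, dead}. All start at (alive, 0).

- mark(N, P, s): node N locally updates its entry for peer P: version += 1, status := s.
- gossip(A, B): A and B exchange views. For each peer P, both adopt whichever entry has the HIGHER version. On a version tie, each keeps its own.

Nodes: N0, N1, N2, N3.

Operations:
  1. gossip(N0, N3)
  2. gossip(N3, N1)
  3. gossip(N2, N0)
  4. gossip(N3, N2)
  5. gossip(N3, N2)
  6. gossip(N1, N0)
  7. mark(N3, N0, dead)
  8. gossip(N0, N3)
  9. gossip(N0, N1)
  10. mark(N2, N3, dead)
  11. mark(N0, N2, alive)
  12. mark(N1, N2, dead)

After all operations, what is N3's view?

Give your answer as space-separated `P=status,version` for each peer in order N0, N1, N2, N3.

Op 1: gossip N0<->N3 -> N0.N0=(alive,v0) N0.N1=(alive,v0) N0.N2=(alive,v0) N0.N3=(alive,v0) | N3.N0=(alive,v0) N3.N1=(alive,v0) N3.N2=(alive,v0) N3.N3=(alive,v0)
Op 2: gossip N3<->N1 -> N3.N0=(alive,v0) N3.N1=(alive,v0) N3.N2=(alive,v0) N3.N3=(alive,v0) | N1.N0=(alive,v0) N1.N1=(alive,v0) N1.N2=(alive,v0) N1.N3=(alive,v0)
Op 3: gossip N2<->N0 -> N2.N0=(alive,v0) N2.N1=(alive,v0) N2.N2=(alive,v0) N2.N3=(alive,v0) | N0.N0=(alive,v0) N0.N1=(alive,v0) N0.N2=(alive,v0) N0.N3=(alive,v0)
Op 4: gossip N3<->N2 -> N3.N0=(alive,v0) N3.N1=(alive,v0) N3.N2=(alive,v0) N3.N3=(alive,v0) | N2.N0=(alive,v0) N2.N1=(alive,v0) N2.N2=(alive,v0) N2.N3=(alive,v0)
Op 5: gossip N3<->N2 -> N3.N0=(alive,v0) N3.N1=(alive,v0) N3.N2=(alive,v0) N3.N3=(alive,v0) | N2.N0=(alive,v0) N2.N1=(alive,v0) N2.N2=(alive,v0) N2.N3=(alive,v0)
Op 6: gossip N1<->N0 -> N1.N0=(alive,v0) N1.N1=(alive,v0) N1.N2=(alive,v0) N1.N3=(alive,v0) | N0.N0=(alive,v0) N0.N1=(alive,v0) N0.N2=(alive,v0) N0.N3=(alive,v0)
Op 7: N3 marks N0=dead -> (dead,v1)
Op 8: gossip N0<->N3 -> N0.N0=(dead,v1) N0.N1=(alive,v0) N0.N2=(alive,v0) N0.N3=(alive,v0) | N3.N0=(dead,v1) N3.N1=(alive,v0) N3.N2=(alive,v0) N3.N3=(alive,v0)
Op 9: gossip N0<->N1 -> N0.N0=(dead,v1) N0.N1=(alive,v0) N0.N2=(alive,v0) N0.N3=(alive,v0) | N1.N0=(dead,v1) N1.N1=(alive,v0) N1.N2=(alive,v0) N1.N3=(alive,v0)
Op 10: N2 marks N3=dead -> (dead,v1)
Op 11: N0 marks N2=alive -> (alive,v1)
Op 12: N1 marks N2=dead -> (dead,v1)

Answer: N0=dead,1 N1=alive,0 N2=alive,0 N3=alive,0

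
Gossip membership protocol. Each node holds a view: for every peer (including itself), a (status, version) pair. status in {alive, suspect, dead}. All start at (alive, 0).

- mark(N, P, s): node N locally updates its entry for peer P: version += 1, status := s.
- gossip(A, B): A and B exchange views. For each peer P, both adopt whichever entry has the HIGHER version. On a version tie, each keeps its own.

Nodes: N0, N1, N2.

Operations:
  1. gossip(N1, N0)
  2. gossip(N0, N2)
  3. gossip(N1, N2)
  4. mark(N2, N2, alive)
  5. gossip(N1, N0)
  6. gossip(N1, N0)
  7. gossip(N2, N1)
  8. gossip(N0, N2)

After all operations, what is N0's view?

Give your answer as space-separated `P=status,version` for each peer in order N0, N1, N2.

Answer: N0=alive,0 N1=alive,0 N2=alive,1

Derivation:
Op 1: gossip N1<->N0 -> N1.N0=(alive,v0) N1.N1=(alive,v0) N1.N2=(alive,v0) | N0.N0=(alive,v0) N0.N1=(alive,v0) N0.N2=(alive,v0)
Op 2: gossip N0<->N2 -> N0.N0=(alive,v0) N0.N1=(alive,v0) N0.N2=(alive,v0) | N2.N0=(alive,v0) N2.N1=(alive,v0) N2.N2=(alive,v0)
Op 3: gossip N1<->N2 -> N1.N0=(alive,v0) N1.N1=(alive,v0) N1.N2=(alive,v0) | N2.N0=(alive,v0) N2.N1=(alive,v0) N2.N2=(alive,v0)
Op 4: N2 marks N2=alive -> (alive,v1)
Op 5: gossip N1<->N0 -> N1.N0=(alive,v0) N1.N1=(alive,v0) N1.N2=(alive,v0) | N0.N0=(alive,v0) N0.N1=(alive,v0) N0.N2=(alive,v0)
Op 6: gossip N1<->N0 -> N1.N0=(alive,v0) N1.N1=(alive,v0) N1.N2=(alive,v0) | N0.N0=(alive,v0) N0.N1=(alive,v0) N0.N2=(alive,v0)
Op 7: gossip N2<->N1 -> N2.N0=(alive,v0) N2.N1=(alive,v0) N2.N2=(alive,v1) | N1.N0=(alive,v0) N1.N1=(alive,v0) N1.N2=(alive,v1)
Op 8: gossip N0<->N2 -> N0.N0=(alive,v0) N0.N1=(alive,v0) N0.N2=(alive,v1) | N2.N0=(alive,v0) N2.N1=(alive,v0) N2.N2=(alive,v1)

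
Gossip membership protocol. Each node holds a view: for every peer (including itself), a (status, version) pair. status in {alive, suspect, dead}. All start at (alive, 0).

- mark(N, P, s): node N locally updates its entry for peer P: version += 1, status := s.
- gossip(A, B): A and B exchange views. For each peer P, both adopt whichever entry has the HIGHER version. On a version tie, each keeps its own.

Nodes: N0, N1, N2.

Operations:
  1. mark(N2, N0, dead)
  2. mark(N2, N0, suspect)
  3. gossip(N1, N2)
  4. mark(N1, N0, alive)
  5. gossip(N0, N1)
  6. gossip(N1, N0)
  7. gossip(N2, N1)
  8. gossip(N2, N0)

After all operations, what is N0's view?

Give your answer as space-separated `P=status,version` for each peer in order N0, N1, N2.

Answer: N0=alive,3 N1=alive,0 N2=alive,0

Derivation:
Op 1: N2 marks N0=dead -> (dead,v1)
Op 2: N2 marks N0=suspect -> (suspect,v2)
Op 3: gossip N1<->N2 -> N1.N0=(suspect,v2) N1.N1=(alive,v0) N1.N2=(alive,v0) | N2.N0=(suspect,v2) N2.N1=(alive,v0) N2.N2=(alive,v0)
Op 4: N1 marks N0=alive -> (alive,v3)
Op 5: gossip N0<->N1 -> N0.N0=(alive,v3) N0.N1=(alive,v0) N0.N2=(alive,v0) | N1.N0=(alive,v3) N1.N1=(alive,v0) N1.N2=(alive,v0)
Op 6: gossip N1<->N0 -> N1.N0=(alive,v3) N1.N1=(alive,v0) N1.N2=(alive,v0) | N0.N0=(alive,v3) N0.N1=(alive,v0) N0.N2=(alive,v0)
Op 7: gossip N2<->N1 -> N2.N0=(alive,v3) N2.N1=(alive,v0) N2.N2=(alive,v0) | N1.N0=(alive,v3) N1.N1=(alive,v0) N1.N2=(alive,v0)
Op 8: gossip N2<->N0 -> N2.N0=(alive,v3) N2.N1=(alive,v0) N2.N2=(alive,v0) | N0.N0=(alive,v3) N0.N1=(alive,v0) N0.N2=(alive,v0)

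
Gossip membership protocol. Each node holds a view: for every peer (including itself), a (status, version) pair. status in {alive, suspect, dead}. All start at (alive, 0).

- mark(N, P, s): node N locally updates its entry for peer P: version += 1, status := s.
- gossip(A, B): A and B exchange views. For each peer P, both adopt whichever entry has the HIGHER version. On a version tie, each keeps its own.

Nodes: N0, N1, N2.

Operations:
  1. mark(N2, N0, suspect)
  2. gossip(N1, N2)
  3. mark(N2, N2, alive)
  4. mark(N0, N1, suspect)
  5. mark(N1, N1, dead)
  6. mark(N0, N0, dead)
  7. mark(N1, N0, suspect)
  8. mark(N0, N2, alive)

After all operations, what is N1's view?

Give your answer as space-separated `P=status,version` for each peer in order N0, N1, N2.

Op 1: N2 marks N0=suspect -> (suspect,v1)
Op 2: gossip N1<->N2 -> N1.N0=(suspect,v1) N1.N1=(alive,v0) N1.N2=(alive,v0) | N2.N0=(suspect,v1) N2.N1=(alive,v0) N2.N2=(alive,v0)
Op 3: N2 marks N2=alive -> (alive,v1)
Op 4: N0 marks N1=suspect -> (suspect,v1)
Op 5: N1 marks N1=dead -> (dead,v1)
Op 6: N0 marks N0=dead -> (dead,v1)
Op 7: N1 marks N0=suspect -> (suspect,v2)
Op 8: N0 marks N2=alive -> (alive,v1)

Answer: N0=suspect,2 N1=dead,1 N2=alive,0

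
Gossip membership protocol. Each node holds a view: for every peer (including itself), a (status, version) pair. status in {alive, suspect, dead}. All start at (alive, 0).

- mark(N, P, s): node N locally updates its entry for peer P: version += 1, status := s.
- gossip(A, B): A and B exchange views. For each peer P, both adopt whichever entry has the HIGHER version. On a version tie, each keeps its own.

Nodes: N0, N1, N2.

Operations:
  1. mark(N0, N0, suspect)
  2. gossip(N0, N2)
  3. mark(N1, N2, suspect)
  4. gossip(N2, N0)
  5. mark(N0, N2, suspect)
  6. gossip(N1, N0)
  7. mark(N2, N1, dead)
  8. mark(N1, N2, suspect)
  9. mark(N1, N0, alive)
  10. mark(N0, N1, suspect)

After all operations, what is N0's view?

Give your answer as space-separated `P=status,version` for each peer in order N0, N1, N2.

Op 1: N0 marks N0=suspect -> (suspect,v1)
Op 2: gossip N0<->N2 -> N0.N0=(suspect,v1) N0.N1=(alive,v0) N0.N2=(alive,v0) | N2.N0=(suspect,v1) N2.N1=(alive,v0) N2.N2=(alive,v0)
Op 3: N1 marks N2=suspect -> (suspect,v1)
Op 4: gossip N2<->N0 -> N2.N0=(suspect,v1) N2.N1=(alive,v0) N2.N2=(alive,v0) | N0.N0=(suspect,v1) N0.N1=(alive,v0) N0.N2=(alive,v0)
Op 5: N0 marks N2=suspect -> (suspect,v1)
Op 6: gossip N1<->N0 -> N1.N0=(suspect,v1) N1.N1=(alive,v0) N1.N2=(suspect,v1) | N0.N0=(suspect,v1) N0.N1=(alive,v0) N0.N2=(suspect,v1)
Op 7: N2 marks N1=dead -> (dead,v1)
Op 8: N1 marks N2=suspect -> (suspect,v2)
Op 9: N1 marks N0=alive -> (alive,v2)
Op 10: N0 marks N1=suspect -> (suspect,v1)

Answer: N0=suspect,1 N1=suspect,1 N2=suspect,1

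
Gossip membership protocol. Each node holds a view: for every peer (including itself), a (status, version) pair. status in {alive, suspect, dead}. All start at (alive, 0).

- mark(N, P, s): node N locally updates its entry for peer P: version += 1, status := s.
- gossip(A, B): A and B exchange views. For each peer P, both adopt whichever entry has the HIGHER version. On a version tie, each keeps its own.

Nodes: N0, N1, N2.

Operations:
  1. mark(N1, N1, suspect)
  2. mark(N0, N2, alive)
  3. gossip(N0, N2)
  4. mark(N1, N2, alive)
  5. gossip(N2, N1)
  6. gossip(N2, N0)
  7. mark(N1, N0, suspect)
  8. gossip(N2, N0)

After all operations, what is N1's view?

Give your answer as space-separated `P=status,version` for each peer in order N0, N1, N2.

Op 1: N1 marks N1=suspect -> (suspect,v1)
Op 2: N0 marks N2=alive -> (alive,v1)
Op 3: gossip N0<->N2 -> N0.N0=(alive,v0) N0.N1=(alive,v0) N0.N2=(alive,v1) | N2.N0=(alive,v0) N2.N1=(alive,v0) N2.N2=(alive,v1)
Op 4: N1 marks N2=alive -> (alive,v1)
Op 5: gossip N2<->N1 -> N2.N0=(alive,v0) N2.N1=(suspect,v1) N2.N2=(alive,v1) | N1.N0=(alive,v0) N1.N1=(suspect,v1) N1.N2=(alive,v1)
Op 6: gossip N2<->N0 -> N2.N0=(alive,v0) N2.N1=(suspect,v1) N2.N2=(alive,v1) | N0.N0=(alive,v0) N0.N1=(suspect,v1) N0.N2=(alive,v1)
Op 7: N1 marks N0=suspect -> (suspect,v1)
Op 8: gossip N2<->N0 -> N2.N0=(alive,v0) N2.N1=(suspect,v1) N2.N2=(alive,v1) | N0.N0=(alive,v0) N0.N1=(suspect,v1) N0.N2=(alive,v1)

Answer: N0=suspect,1 N1=suspect,1 N2=alive,1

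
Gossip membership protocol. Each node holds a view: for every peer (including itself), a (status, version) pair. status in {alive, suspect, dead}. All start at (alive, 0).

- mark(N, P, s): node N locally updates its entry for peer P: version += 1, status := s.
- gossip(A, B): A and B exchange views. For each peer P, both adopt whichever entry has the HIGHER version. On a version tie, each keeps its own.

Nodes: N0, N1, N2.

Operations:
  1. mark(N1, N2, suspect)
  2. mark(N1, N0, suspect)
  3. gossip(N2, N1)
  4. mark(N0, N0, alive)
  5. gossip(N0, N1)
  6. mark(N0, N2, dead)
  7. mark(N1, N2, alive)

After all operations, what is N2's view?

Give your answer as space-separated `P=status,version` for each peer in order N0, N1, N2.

Op 1: N1 marks N2=suspect -> (suspect,v1)
Op 2: N1 marks N0=suspect -> (suspect,v1)
Op 3: gossip N2<->N1 -> N2.N0=(suspect,v1) N2.N1=(alive,v0) N2.N2=(suspect,v1) | N1.N0=(suspect,v1) N1.N1=(alive,v0) N1.N2=(suspect,v1)
Op 4: N0 marks N0=alive -> (alive,v1)
Op 5: gossip N0<->N1 -> N0.N0=(alive,v1) N0.N1=(alive,v0) N0.N2=(suspect,v1) | N1.N0=(suspect,v1) N1.N1=(alive,v0) N1.N2=(suspect,v1)
Op 6: N0 marks N2=dead -> (dead,v2)
Op 7: N1 marks N2=alive -> (alive,v2)

Answer: N0=suspect,1 N1=alive,0 N2=suspect,1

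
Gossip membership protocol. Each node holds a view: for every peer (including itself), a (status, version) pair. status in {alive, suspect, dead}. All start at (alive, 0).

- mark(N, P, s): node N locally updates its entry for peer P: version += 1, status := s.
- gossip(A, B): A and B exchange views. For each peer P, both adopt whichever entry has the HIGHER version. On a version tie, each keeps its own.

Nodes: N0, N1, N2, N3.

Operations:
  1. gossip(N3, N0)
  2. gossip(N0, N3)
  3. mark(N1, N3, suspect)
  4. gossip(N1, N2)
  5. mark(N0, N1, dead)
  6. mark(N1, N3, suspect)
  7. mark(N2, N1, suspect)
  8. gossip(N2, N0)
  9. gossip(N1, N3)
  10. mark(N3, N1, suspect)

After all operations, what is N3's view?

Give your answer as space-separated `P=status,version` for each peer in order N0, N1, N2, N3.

Answer: N0=alive,0 N1=suspect,1 N2=alive,0 N3=suspect,2

Derivation:
Op 1: gossip N3<->N0 -> N3.N0=(alive,v0) N3.N1=(alive,v0) N3.N2=(alive,v0) N3.N3=(alive,v0) | N0.N0=(alive,v0) N0.N1=(alive,v0) N0.N2=(alive,v0) N0.N3=(alive,v0)
Op 2: gossip N0<->N3 -> N0.N0=(alive,v0) N0.N1=(alive,v0) N0.N2=(alive,v0) N0.N3=(alive,v0) | N3.N0=(alive,v0) N3.N1=(alive,v0) N3.N2=(alive,v0) N3.N3=(alive,v0)
Op 3: N1 marks N3=suspect -> (suspect,v1)
Op 4: gossip N1<->N2 -> N1.N0=(alive,v0) N1.N1=(alive,v0) N1.N2=(alive,v0) N1.N3=(suspect,v1) | N2.N0=(alive,v0) N2.N1=(alive,v0) N2.N2=(alive,v0) N2.N3=(suspect,v1)
Op 5: N0 marks N1=dead -> (dead,v1)
Op 6: N1 marks N3=suspect -> (suspect,v2)
Op 7: N2 marks N1=suspect -> (suspect,v1)
Op 8: gossip N2<->N0 -> N2.N0=(alive,v0) N2.N1=(suspect,v1) N2.N2=(alive,v0) N2.N3=(suspect,v1) | N0.N0=(alive,v0) N0.N1=(dead,v1) N0.N2=(alive,v0) N0.N3=(suspect,v1)
Op 9: gossip N1<->N3 -> N1.N0=(alive,v0) N1.N1=(alive,v0) N1.N2=(alive,v0) N1.N3=(suspect,v2) | N3.N0=(alive,v0) N3.N1=(alive,v0) N3.N2=(alive,v0) N3.N3=(suspect,v2)
Op 10: N3 marks N1=suspect -> (suspect,v1)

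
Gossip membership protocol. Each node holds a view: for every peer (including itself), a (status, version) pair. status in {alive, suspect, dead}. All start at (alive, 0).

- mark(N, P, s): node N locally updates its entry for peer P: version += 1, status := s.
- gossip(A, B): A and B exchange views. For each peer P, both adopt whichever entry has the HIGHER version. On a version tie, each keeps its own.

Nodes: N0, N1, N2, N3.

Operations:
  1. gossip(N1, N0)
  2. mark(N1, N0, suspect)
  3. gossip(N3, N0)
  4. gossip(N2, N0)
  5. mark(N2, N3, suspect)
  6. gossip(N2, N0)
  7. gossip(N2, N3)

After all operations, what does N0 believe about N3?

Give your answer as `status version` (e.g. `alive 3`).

Answer: suspect 1

Derivation:
Op 1: gossip N1<->N0 -> N1.N0=(alive,v0) N1.N1=(alive,v0) N1.N2=(alive,v0) N1.N3=(alive,v0) | N0.N0=(alive,v0) N0.N1=(alive,v0) N0.N2=(alive,v0) N0.N3=(alive,v0)
Op 2: N1 marks N0=suspect -> (suspect,v1)
Op 3: gossip N3<->N0 -> N3.N0=(alive,v0) N3.N1=(alive,v0) N3.N2=(alive,v0) N3.N3=(alive,v0) | N0.N0=(alive,v0) N0.N1=(alive,v0) N0.N2=(alive,v0) N0.N3=(alive,v0)
Op 4: gossip N2<->N0 -> N2.N0=(alive,v0) N2.N1=(alive,v0) N2.N2=(alive,v0) N2.N3=(alive,v0) | N0.N0=(alive,v0) N0.N1=(alive,v0) N0.N2=(alive,v0) N0.N3=(alive,v0)
Op 5: N2 marks N3=suspect -> (suspect,v1)
Op 6: gossip N2<->N0 -> N2.N0=(alive,v0) N2.N1=(alive,v0) N2.N2=(alive,v0) N2.N3=(suspect,v1) | N0.N0=(alive,v0) N0.N1=(alive,v0) N0.N2=(alive,v0) N0.N3=(suspect,v1)
Op 7: gossip N2<->N3 -> N2.N0=(alive,v0) N2.N1=(alive,v0) N2.N2=(alive,v0) N2.N3=(suspect,v1) | N3.N0=(alive,v0) N3.N1=(alive,v0) N3.N2=(alive,v0) N3.N3=(suspect,v1)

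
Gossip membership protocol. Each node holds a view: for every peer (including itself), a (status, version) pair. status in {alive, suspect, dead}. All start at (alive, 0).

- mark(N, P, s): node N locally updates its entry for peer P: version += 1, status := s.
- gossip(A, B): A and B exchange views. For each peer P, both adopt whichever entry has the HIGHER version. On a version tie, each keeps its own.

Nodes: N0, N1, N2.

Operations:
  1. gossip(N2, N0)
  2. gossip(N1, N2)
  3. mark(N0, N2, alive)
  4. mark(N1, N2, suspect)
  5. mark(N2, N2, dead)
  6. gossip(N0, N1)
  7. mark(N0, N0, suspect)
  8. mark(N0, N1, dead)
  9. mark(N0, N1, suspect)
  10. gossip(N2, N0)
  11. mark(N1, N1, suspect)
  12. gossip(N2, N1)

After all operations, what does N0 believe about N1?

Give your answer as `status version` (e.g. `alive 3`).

Answer: suspect 2

Derivation:
Op 1: gossip N2<->N0 -> N2.N0=(alive,v0) N2.N1=(alive,v0) N2.N2=(alive,v0) | N0.N0=(alive,v0) N0.N1=(alive,v0) N0.N2=(alive,v0)
Op 2: gossip N1<->N2 -> N1.N0=(alive,v0) N1.N1=(alive,v0) N1.N2=(alive,v0) | N2.N0=(alive,v0) N2.N1=(alive,v0) N2.N2=(alive,v0)
Op 3: N0 marks N2=alive -> (alive,v1)
Op 4: N1 marks N2=suspect -> (suspect,v1)
Op 5: N2 marks N2=dead -> (dead,v1)
Op 6: gossip N0<->N1 -> N0.N0=(alive,v0) N0.N1=(alive,v0) N0.N2=(alive,v1) | N1.N0=(alive,v0) N1.N1=(alive,v0) N1.N2=(suspect,v1)
Op 7: N0 marks N0=suspect -> (suspect,v1)
Op 8: N0 marks N1=dead -> (dead,v1)
Op 9: N0 marks N1=suspect -> (suspect,v2)
Op 10: gossip N2<->N0 -> N2.N0=(suspect,v1) N2.N1=(suspect,v2) N2.N2=(dead,v1) | N0.N0=(suspect,v1) N0.N1=(suspect,v2) N0.N2=(alive,v1)
Op 11: N1 marks N1=suspect -> (suspect,v1)
Op 12: gossip N2<->N1 -> N2.N0=(suspect,v1) N2.N1=(suspect,v2) N2.N2=(dead,v1) | N1.N0=(suspect,v1) N1.N1=(suspect,v2) N1.N2=(suspect,v1)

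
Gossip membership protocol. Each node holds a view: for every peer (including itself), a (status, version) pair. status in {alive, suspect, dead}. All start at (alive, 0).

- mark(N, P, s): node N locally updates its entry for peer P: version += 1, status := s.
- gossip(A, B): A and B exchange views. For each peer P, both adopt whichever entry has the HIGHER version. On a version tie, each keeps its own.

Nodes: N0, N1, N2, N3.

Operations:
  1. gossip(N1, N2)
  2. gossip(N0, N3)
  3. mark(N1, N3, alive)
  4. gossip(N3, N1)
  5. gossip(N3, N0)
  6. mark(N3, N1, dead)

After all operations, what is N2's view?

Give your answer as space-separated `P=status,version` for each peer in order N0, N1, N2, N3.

Op 1: gossip N1<->N2 -> N1.N0=(alive,v0) N1.N1=(alive,v0) N1.N2=(alive,v0) N1.N3=(alive,v0) | N2.N0=(alive,v0) N2.N1=(alive,v0) N2.N2=(alive,v0) N2.N3=(alive,v0)
Op 2: gossip N0<->N3 -> N0.N0=(alive,v0) N0.N1=(alive,v0) N0.N2=(alive,v0) N0.N3=(alive,v0) | N3.N0=(alive,v0) N3.N1=(alive,v0) N3.N2=(alive,v0) N3.N3=(alive,v0)
Op 3: N1 marks N3=alive -> (alive,v1)
Op 4: gossip N3<->N1 -> N3.N0=(alive,v0) N3.N1=(alive,v0) N3.N2=(alive,v0) N3.N3=(alive,v1) | N1.N0=(alive,v0) N1.N1=(alive,v0) N1.N2=(alive,v0) N1.N3=(alive,v1)
Op 5: gossip N3<->N0 -> N3.N0=(alive,v0) N3.N1=(alive,v0) N3.N2=(alive,v0) N3.N3=(alive,v1) | N0.N0=(alive,v0) N0.N1=(alive,v0) N0.N2=(alive,v0) N0.N3=(alive,v1)
Op 6: N3 marks N1=dead -> (dead,v1)

Answer: N0=alive,0 N1=alive,0 N2=alive,0 N3=alive,0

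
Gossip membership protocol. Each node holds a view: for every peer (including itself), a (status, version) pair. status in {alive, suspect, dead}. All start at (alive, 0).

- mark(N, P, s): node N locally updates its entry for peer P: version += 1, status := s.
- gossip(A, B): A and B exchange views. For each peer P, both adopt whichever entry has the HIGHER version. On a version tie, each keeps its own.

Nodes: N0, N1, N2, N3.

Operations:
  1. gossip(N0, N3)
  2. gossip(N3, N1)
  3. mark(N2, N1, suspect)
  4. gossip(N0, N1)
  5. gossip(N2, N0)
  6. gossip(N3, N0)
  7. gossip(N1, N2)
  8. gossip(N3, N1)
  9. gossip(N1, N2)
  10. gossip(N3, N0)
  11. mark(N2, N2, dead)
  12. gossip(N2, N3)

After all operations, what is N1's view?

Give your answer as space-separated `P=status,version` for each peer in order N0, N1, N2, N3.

Answer: N0=alive,0 N1=suspect,1 N2=alive,0 N3=alive,0

Derivation:
Op 1: gossip N0<->N3 -> N0.N0=(alive,v0) N0.N1=(alive,v0) N0.N2=(alive,v0) N0.N3=(alive,v0) | N3.N0=(alive,v0) N3.N1=(alive,v0) N3.N2=(alive,v0) N3.N3=(alive,v0)
Op 2: gossip N3<->N1 -> N3.N0=(alive,v0) N3.N1=(alive,v0) N3.N2=(alive,v0) N3.N3=(alive,v0) | N1.N0=(alive,v0) N1.N1=(alive,v0) N1.N2=(alive,v0) N1.N3=(alive,v0)
Op 3: N2 marks N1=suspect -> (suspect,v1)
Op 4: gossip N0<->N1 -> N0.N0=(alive,v0) N0.N1=(alive,v0) N0.N2=(alive,v0) N0.N3=(alive,v0) | N1.N0=(alive,v0) N1.N1=(alive,v0) N1.N2=(alive,v0) N1.N3=(alive,v0)
Op 5: gossip N2<->N0 -> N2.N0=(alive,v0) N2.N1=(suspect,v1) N2.N2=(alive,v0) N2.N3=(alive,v0) | N0.N0=(alive,v0) N0.N1=(suspect,v1) N0.N2=(alive,v0) N0.N3=(alive,v0)
Op 6: gossip N3<->N0 -> N3.N0=(alive,v0) N3.N1=(suspect,v1) N3.N2=(alive,v0) N3.N3=(alive,v0) | N0.N0=(alive,v0) N0.N1=(suspect,v1) N0.N2=(alive,v0) N0.N3=(alive,v0)
Op 7: gossip N1<->N2 -> N1.N0=(alive,v0) N1.N1=(suspect,v1) N1.N2=(alive,v0) N1.N3=(alive,v0) | N2.N0=(alive,v0) N2.N1=(suspect,v1) N2.N2=(alive,v0) N2.N3=(alive,v0)
Op 8: gossip N3<->N1 -> N3.N0=(alive,v0) N3.N1=(suspect,v1) N3.N2=(alive,v0) N3.N3=(alive,v0) | N1.N0=(alive,v0) N1.N1=(suspect,v1) N1.N2=(alive,v0) N1.N3=(alive,v0)
Op 9: gossip N1<->N2 -> N1.N0=(alive,v0) N1.N1=(suspect,v1) N1.N2=(alive,v0) N1.N3=(alive,v0) | N2.N0=(alive,v0) N2.N1=(suspect,v1) N2.N2=(alive,v0) N2.N3=(alive,v0)
Op 10: gossip N3<->N0 -> N3.N0=(alive,v0) N3.N1=(suspect,v1) N3.N2=(alive,v0) N3.N3=(alive,v0) | N0.N0=(alive,v0) N0.N1=(suspect,v1) N0.N2=(alive,v0) N0.N3=(alive,v0)
Op 11: N2 marks N2=dead -> (dead,v1)
Op 12: gossip N2<->N3 -> N2.N0=(alive,v0) N2.N1=(suspect,v1) N2.N2=(dead,v1) N2.N3=(alive,v0) | N3.N0=(alive,v0) N3.N1=(suspect,v1) N3.N2=(dead,v1) N3.N3=(alive,v0)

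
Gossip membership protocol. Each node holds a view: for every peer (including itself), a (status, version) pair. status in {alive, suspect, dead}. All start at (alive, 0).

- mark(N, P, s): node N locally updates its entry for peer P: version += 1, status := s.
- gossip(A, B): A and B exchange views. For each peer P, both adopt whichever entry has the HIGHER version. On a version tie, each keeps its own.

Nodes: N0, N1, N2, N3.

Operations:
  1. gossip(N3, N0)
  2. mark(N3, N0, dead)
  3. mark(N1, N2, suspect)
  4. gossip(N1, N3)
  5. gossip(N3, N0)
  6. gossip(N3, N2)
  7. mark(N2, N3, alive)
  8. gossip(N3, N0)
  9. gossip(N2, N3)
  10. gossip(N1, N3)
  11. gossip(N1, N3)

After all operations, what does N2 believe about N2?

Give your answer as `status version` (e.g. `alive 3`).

Answer: suspect 1

Derivation:
Op 1: gossip N3<->N0 -> N3.N0=(alive,v0) N3.N1=(alive,v0) N3.N2=(alive,v0) N3.N3=(alive,v0) | N0.N0=(alive,v0) N0.N1=(alive,v0) N0.N2=(alive,v0) N0.N3=(alive,v0)
Op 2: N3 marks N0=dead -> (dead,v1)
Op 3: N1 marks N2=suspect -> (suspect,v1)
Op 4: gossip N1<->N3 -> N1.N0=(dead,v1) N1.N1=(alive,v0) N1.N2=(suspect,v1) N1.N3=(alive,v0) | N3.N0=(dead,v1) N3.N1=(alive,v0) N3.N2=(suspect,v1) N3.N3=(alive,v0)
Op 5: gossip N3<->N0 -> N3.N0=(dead,v1) N3.N1=(alive,v0) N3.N2=(suspect,v1) N3.N3=(alive,v0) | N0.N0=(dead,v1) N0.N1=(alive,v0) N0.N2=(suspect,v1) N0.N3=(alive,v0)
Op 6: gossip N3<->N2 -> N3.N0=(dead,v1) N3.N1=(alive,v0) N3.N2=(suspect,v1) N3.N3=(alive,v0) | N2.N0=(dead,v1) N2.N1=(alive,v0) N2.N2=(suspect,v1) N2.N3=(alive,v0)
Op 7: N2 marks N3=alive -> (alive,v1)
Op 8: gossip N3<->N0 -> N3.N0=(dead,v1) N3.N1=(alive,v0) N3.N2=(suspect,v1) N3.N3=(alive,v0) | N0.N0=(dead,v1) N0.N1=(alive,v0) N0.N2=(suspect,v1) N0.N3=(alive,v0)
Op 9: gossip N2<->N3 -> N2.N0=(dead,v1) N2.N1=(alive,v0) N2.N2=(suspect,v1) N2.N3=(alive,v1) | N3.N0=(dead,v1) N3.N1=(alive,v0) N3.N2=(suspect,v1) N3.N3=(alive,v1)
Op 10: gossip N1<->N3 -> N1.N0=(dead,v1) N1.N1=(alive,v0) N1.N2=(suspect,v1) N1.N3=(alive,v1) | N3.N0=(dead,v1) N3.N1=(alive,v0) N3.N2=(suspect,v1) N3.N3=(alive,v1)
Op 11: gossip N1<->N3 -> N1.N0=(dead,v1) N1.N1=(alive,v0) N1.N2=(suspect,v1) N1.N3=(alive,v1) | N3.N0=(dead,v1) N3.N1=(alive,v0) N3.N2=(suspect,v1) N3.N3=(alive,v1)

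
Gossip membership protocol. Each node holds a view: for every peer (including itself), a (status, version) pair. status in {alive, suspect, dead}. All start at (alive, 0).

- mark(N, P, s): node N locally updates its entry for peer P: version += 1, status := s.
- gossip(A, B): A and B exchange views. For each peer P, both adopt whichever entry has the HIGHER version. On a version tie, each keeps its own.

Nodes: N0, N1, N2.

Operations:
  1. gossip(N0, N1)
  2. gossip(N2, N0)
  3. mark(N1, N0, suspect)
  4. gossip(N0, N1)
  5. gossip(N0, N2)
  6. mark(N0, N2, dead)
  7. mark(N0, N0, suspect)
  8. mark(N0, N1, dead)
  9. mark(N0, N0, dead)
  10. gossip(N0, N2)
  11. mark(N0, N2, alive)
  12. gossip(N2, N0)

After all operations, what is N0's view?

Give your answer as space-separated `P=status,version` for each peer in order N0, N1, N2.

Op 1: gossip N0<->N1 -> N0.N0=(alive,v0) N0.N1=(alive,v0) N0.N2=(alive,v0) | N1.N0=(alive,v0) N1.N1=(alive,v0) N1.N2=(alive,v0)
Op 2: gossip N2<->N0 -> N2.N0=(alive,v0) N2.N1=(alive,v0) N2.N2=(alive,v0) | N0.N0=(alive,v0) N0.N1=(alive,v0) N0.N2=(alive,v0)
Op 3: N1 marks N0=suspect -> (suspect,v1)
Op 4: gossip N0<->N1 -> N0.N0=(suspect,v1) N0.N1=(alive,v0) N0.N2=(alive,v0) | N1.N0=(suspect,v1) N1.N1=(alive,v0) N1.N2=(alive,v0)
Op 5: gossip N0<->N2 -> N0.N0=(suspect,v1) N0.N1=(alive,v0) N0.N2=(alive,v0) | N2.N0=(suspect,v1) N2.N1=(alive,v0) N2.N2=(alive,v0)
Op 6: N0 marks N2=dead -> (dead,v1)
Op 7: N0 marks N0=suspect -> (suspect,v2)
Op 8: N0 marks N1=dead -> (dead,v1)
Op 9: N0 marks N0=dead -> (dead,v3)
Op 10: gossip N0<->N2 -> N0.N0=(dead,v3) N0.N1=(dead,v1) N0.N2=(dead,v1) | N2.N0=(dead,v3) N2.N1=(dead,v1) N2.N2=(dead,v1)
Op 11: N0 marks N2=alive -> (alive,v2)
Op 12: gossip N2<->N0 -> N2.N0=(dead,v3) N2.N1=(dead,v1) N2.N2=(alive,v2) | N0.N0=(dead,v3) N0.N1=(dead,v1) N0.N2=(alive,v2)

Answer: N0=dead,3 N1=dead,1 N2=alive,2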